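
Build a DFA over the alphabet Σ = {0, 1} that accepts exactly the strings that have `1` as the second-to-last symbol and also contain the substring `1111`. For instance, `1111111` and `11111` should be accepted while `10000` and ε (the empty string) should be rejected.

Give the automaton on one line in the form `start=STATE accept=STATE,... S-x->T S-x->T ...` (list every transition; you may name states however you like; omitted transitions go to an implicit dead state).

start=q0 accept=q8,q9 q0-0->q1 q0-1->q2 q1-0->q3 q1-1->q4 q2-0->q5 q2-1->q6 q3-0->q3 q3-1->q4 q4-0->q5 q4-1->q6 q5-0->q3 q5-1->q4 q6-0->q5 q6-1->q7 q7-0->q5 q7-1->q8 q8-0->q9 q8-1->q8 q9-0->q10 q9-1->q11 q10-0->q10 q10-1->q11 q11-0->q9 q11-1->q8

Handle the two conditions separately and then intersect. One (7 states) tracks the last 2 symbols read; the other (5 states) tracks whether and how much of `1111` has been seen. Each combined state is a pair, one component from each; accept when both components accept.
12 states suffice.
          0    1  
>  q0     q1   q2 
   q1     q3   q4 
   q2     q5   q6 
   q3     q3   q4 
   q4     q5   q6 
   q5     q3   q4 
   q6     q5   q7 
   q7     q5   q8 
 * q8     q9   q8 
 * q9    q10  q11 
   q10   q10  q11 
   q11    q9   q8 
(> = start, * = accepting)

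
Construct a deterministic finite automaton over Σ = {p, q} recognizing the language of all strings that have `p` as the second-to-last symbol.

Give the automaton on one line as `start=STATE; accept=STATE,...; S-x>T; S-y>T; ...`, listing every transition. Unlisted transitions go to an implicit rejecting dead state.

start=S0; accept=S3,S4; S0-p>S1; S0-q>S2; S1-p>S3; S1-q>S4; S2-p>S5; S2-q>S6; S3-p>S3; S3-q>S4; S4-p>S5; S4-q>S6; S5-p>S3; S5-q>S4; S6-p>S5; S6-q>S6

A DFA must remember the last 2 symbols (since which symbol is second-to-last isn't known until the input ends). Use one state per possible window of the last ≤2 symbols; accept from those whose window starts with `p`.
        p   q  
>  S0   S1  S2 
   S1   S3  S4 
   S2   S5  S6 
 * S3   S3  S4 
 * S4   S5  S6 
   S5   S3  S4 
   S6   S5  S6 
(> = start, * = accepting)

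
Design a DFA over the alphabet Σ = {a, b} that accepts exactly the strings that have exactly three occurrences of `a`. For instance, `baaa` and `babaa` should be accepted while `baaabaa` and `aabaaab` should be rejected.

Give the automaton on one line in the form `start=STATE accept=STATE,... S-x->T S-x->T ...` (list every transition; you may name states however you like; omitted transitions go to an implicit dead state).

start=q0 accept=q3 q0-a->q1 q0-b->q0 q1-a->q2 q1-b->q1 q2-a->q3 q2-b->q2 q3-a->q4 q3-b->q3 q4-a->q4 q4-b->q4

Count `a`s, saturating at 4: states q0 through q3 mean 0 through 3 `a`s seen; q4 means more than 3. Each `a` increments (capped at q4); other symbols loop. Accept from {q3}.
        a   b  
>  q0   q1  q0 
   q1   q2  q1 
   q2   q3  q2 
 * q3   q4  q3 
   q4   q4  q4 
(> = start, * = accepting)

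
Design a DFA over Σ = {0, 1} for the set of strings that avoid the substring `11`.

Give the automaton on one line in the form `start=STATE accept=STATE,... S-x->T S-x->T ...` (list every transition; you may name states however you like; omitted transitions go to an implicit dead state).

start=s0 accept=s0,s1 s0-0->s0 s0-1->s1 s1-0->s0 s1-1->s2 s2-0->s2 s2-1->s2

Track partial matches of the forbidden pattern `11`. State s2 is a dead state reached once `11` has occurred; every other state accepts. s0 means no part of `11` is currently matched.
A 3-state machine:
        0   1  
>* s0   s0  s1 
 * s1   s0  s2 
   s2   s2  s2 
(> = start, * = accepting)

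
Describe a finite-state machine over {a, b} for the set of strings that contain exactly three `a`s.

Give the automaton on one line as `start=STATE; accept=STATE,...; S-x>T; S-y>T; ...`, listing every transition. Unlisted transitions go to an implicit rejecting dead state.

start=S0; accept=S3; S0-a>S1; S0-b>S0; S1-a>S2; S1-b>S1; S2-a>S3; S2-b>S2; S3-a>S4; S3-b>S3; S4-a>S4; S4-b>S4

Only the number of `a`s matters, and only up to 4. Make a chain S0 → S1 → S2 → S3 → S4 advanced by each `a` (with S4 absorbing); every other symbol self-loops. The accepting set is {S3}.
5 states suffice.
        a   b  
>  S0   S1  S0 
   S1   S2  S1 
   S2   S3  S2 
 * S3   S4  S3 
   S4   S4  S4 
(> = start, * = accepting)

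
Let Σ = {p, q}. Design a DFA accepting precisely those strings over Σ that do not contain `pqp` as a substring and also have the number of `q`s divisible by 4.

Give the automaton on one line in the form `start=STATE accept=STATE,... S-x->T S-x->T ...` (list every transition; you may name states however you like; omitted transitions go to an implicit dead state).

start=s0 accept=s0,s1,s12 s0-p->s1 s0-q->s2 s1-p->s1 s1-q->s3 s2-p->s4 s2-q->s5 s3-p->s6 s3-q->s5 s4-p->s4 s4-q->s7 s5-p->s8 s5-q->s9 s6-p->s6 s6-q->s6 s7-p->s6 s7-q->s9 s8-p->s8 s8-q->s10 s9-p->s11 s9-q->s0 s10-p->s6 s10-q->s0 s11-p->s11 s11-q->s12 s12-p->s6 s12-q->s2

Run two small machines in parallel and take their product. The first has 4 states tracking partial matches of the forbidden pattern `pqp`; the second has 4 states tracking the count of `q`s modulo 4. A product state is a pair (one from each), accepting exactly when both do. Equivalent product states are then merged.
A 13-state machine:
          p    q  
>* s0     s1   s2 
 * s1     s1   s3 
   s2     s4   s5 
   s3     s6   s5 
   s4     s4   s7 
   s5     s8   s9 
   s6     s6   s6 
   s7     s6   s9 
   s8     s8  s10 
   s9    s11   s0 
   s10    s6   s0 
   s11   s11  s12 
 * s12    s6   s2 
(> = start, * = accepting)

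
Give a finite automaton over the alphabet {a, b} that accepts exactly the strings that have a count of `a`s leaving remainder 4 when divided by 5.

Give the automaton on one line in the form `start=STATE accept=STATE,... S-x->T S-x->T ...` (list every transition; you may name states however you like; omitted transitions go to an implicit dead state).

Keep the running count of `a`s modulo 5: each `a` advances along the cycle q0 → q1 → q2 → q3 → q4 → q0 while other symbols loop. Accept at q4.
A 5-state machine:
        a   b  
>  q0   q1  q0 
   q1   q2  q1 
   q2   q3  q2 
   q3   q4  q3 
 * q4   q0  q4 
(> = start, * = accepting)

start=q0 accept=q4 q0-a->q1 q0-b->q0 q1-a->q2 q1-b->q1 q2-a->q3 q2-b->q2 q3-a->q4 q3-b->q3 q4-a->q0 q4-b->q4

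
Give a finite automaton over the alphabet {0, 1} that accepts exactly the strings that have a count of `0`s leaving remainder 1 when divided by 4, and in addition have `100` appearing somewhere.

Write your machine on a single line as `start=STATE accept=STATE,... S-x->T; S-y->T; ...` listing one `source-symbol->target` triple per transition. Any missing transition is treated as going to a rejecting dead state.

start=s0; accept=s15; s0-0->s1; s0-1->s2; s1-0->s3; s1-1->s4; s2-0->s5; s2-1->s2; s3-0->s6; s3-1->s7; s4-0->s8; s4-1->s4; s5-0->s9; s5-1->s4; s6-0->s0; s6-1->s10; s7-0->s11; s7-1->s7; s8-0->s12; s8-1->s7; s9-0->s12; s9-1->s9; s10-0->s13; s10-1->s10; s11-0->s14; s11-1->s10; s12-0->s14; s12-1->s12; s13-0->s15; s13-1->s2; s14-0->s15; s14-1->s14; s15-0->s9; s15-1->s15

Handle the two conditions separately and then intersect. The first has 4 states tracking the count of `0`s modulo 4; the second has 4 states tracking whether and how much of `100` has been seen. A product state is a pair (one from each), accepting exactly when both do.
With 16 states:
          0    1  
>  s0     s1   s2 
   s1     s3   s4 
   s2     s5   s2 
   s3     s6   s7 
   s4     s8   s4 
   s5     s9   s4 
   s6     s0  s10 
   s7    s11   s7 
   s8    s12   s7 
   s9    s12   s9 
   s10   s13  s10 
   s11   s14  s10 
   s12   s14  s12 
   s13   s15   s2 
   s14   s15  s14 
 * s15    s9  s15 
(> = start, * = accepting)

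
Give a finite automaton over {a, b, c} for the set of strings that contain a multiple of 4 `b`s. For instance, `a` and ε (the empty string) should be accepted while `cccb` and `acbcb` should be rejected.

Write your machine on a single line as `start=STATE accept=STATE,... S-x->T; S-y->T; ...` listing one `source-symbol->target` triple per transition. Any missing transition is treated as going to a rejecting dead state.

start=q0; accept=q0; q0-a->q0; q0-b->q1; q0-c->q0; q1-a->q1; q1-b->q2; q1-c->q1; q2-a->q2; q2-b->q3; q2-c->q2; q3-a->q3; q3-b->q0; q3-c->q3

The only thing that matters is how many `b`s have appeared, reduced mod 4. Use one state per residue: q0 for 0, …, q3 for 3. Reading `b` moves to the next residue; anything else stays put. q0 is accepting.
A 4-state machine:
        a   b   c  
>* q0   q0  q1  q0 
   q1   q1  q2  q1 
   q2   q2  q3  q2 
   q3   q3  q0  q3 
(> = start, * = accepting)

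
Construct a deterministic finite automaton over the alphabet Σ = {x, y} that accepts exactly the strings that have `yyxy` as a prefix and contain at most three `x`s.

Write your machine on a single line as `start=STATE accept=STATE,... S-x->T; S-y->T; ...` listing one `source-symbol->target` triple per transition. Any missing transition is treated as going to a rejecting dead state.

Build one automaton per condition and run them in lockstep. The first has 6 states tracking whether the input so far still matches the prefix `yyxy`; the second has 5 states tracking the count of `x`s, saturating at 4. A product state is a pair (one from each), accepting exactly when both do. After merging equivalent states the machine shrinks.
8 states suffice.
        x   y  
>  s0   s1  s2 
   s1   s1  s1 
   s2   s1  s3 
   s3   s4  s1 
   s4   s1  s5 
 * s5   s6  s5 
 * s6   s7  s6 
 * s7   s1  s7 
(> = start, * = accepting)

start=s0; accept=s5,s6,s7; s0-x->s1; s0-y->s2; s1-x->s1; s1-y->s1; s2-x->s1; s2-y->s3; s3-x->s4; s3-y->s1; s4-x->s1; s4-y->s5; s5-x->s6; s5-y->s5; s6-x->s7; s6-y->s6; s7-x->s1; s7-y->s7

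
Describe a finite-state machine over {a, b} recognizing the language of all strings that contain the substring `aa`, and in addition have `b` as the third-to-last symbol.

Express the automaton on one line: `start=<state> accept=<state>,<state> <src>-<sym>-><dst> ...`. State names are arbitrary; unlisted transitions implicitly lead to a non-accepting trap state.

Run two small machines in parallel and take their product. The first has 3 states tracking whether and how much of `aa` has been seen; the second has 15 states tracking the last 3 symbols read. A product state is a pair (one from each), accepting exactly when both do.
          a    b  
>  q0     q1   q2 
   q1     q3   q4 
   q2     q5   q6 
   q3     q7   q8 
   q4     q9  q10 
   q5    q11  q12 
   q6    q13  q14 
   q7     q7   q8 
   q8    q15  q16 
   q9    q11  q12 
   q10   q13  q14 
 * q11    q7   q8 
   q12    q9  q10 
   q13   q11  q12 
   q14   q13  q14 
   q15   q11  q17 
   q16   q18  q19 
 * q17   q15  q16 
 * q18   q11  q17 
 * q19   q18  q19 
(> = start, * = accepting)

start=q0 accept=q11,q17,q18,q19 q0-a->q1 q0-b->q2 q1-a->q3 q1-b->q4 q2-a->q5 q2-b->q6 q3-a->q7 q3-b->q8 q4-a->q9 q4-b->q10 q5-a->q11 q5-b->q12 q6-a->q13 q6-b->q14 q7-a->q7 q7-b->q8 q8-a->q15 q8-b->q16 q9-a->q11 q9-b->q12 q10-a->q13 q10-b->q14 q11-a->q7 q11-b->q8 q12-a->q9 q12-b->q10 q13-a->q11 q13-b->q12 q14-a->q13 q14-b->q14 q15-a->q11 q15-b->q17 q16-a->q18 q16-b->q19 q17-a->q15 q17-b->q16 q18-a->q11 q18-b->q17 q19-a->q18 q19-b->q19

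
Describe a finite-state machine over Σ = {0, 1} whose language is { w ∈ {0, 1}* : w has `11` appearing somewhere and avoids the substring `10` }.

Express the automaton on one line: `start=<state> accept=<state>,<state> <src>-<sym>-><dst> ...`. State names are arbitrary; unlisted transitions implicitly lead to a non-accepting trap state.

Run two small machines in parallel and take their product. One (3 states) tracks whether and how much of `11` has been seen; the other (3 states) tracks partial matches of the forbidden pattern `10`. Each combined state is a pair, one component from each; accept when both components accept.
6 states suffice.
        0   1  
>  s0   s0  s1 
   s1   s2  s3 
   s2   s2  s4 
 * s3   s5  s3 
   s4   s2  s5 
   s5   s5  s5 
(> = start, * = accepting)

start=s0 accept=s3 s0-0->s0 s0-1->s1 s1-0->s2 s1-1->s3 s2-0->s2 s2-1->s4 s3-0->s5 s3-1->s3 s4-0->s2 s4-1->s5 s5-0->s5 s5-1->s5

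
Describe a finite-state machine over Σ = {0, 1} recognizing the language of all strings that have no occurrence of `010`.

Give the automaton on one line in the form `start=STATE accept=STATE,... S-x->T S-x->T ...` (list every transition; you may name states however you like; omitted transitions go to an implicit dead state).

This is the complement of 'contains `010`'. Use the same substring-matching states — q0 through q3 holding how much of `010` has just been matched — but flip the accepting set: everything except the trap q3 accepts.
        0   1  
>* q0   q1  q0 
 * q1   q1  q2 
 * q2   q3  q0 
   q3   q3  q3 
(> = start, * = accepting)

start=q0 accept=q0,q1,q2 q0-0->q1 q0-1->q0 q1-0->q1 q1-1->q2 q2-0->q3 q2-1->q0 q3-0->q3 q3-1->q3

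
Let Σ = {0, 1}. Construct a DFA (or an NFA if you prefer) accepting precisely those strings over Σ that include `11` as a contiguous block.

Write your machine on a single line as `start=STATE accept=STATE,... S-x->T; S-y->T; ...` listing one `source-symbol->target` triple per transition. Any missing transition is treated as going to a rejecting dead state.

Track how much of `11` has been matched so far: state q0 is no progress, q2 is the absorbing accept state reached once `11` has occurred. Intermediate states record partial matches; on a mismatch, fall back to the longest reusable overlap.
3 states suffice.
        0   1  
>  q0   q0  q1 
   q1   q0  q2 
 * q2   q2  q2 
(> = start, * = accepting)

start=q0; accept=q2; q0-0->q0; q0-1->q1; q1-0->q0; q1-1->q2; q2-0->q2; q2-1->q2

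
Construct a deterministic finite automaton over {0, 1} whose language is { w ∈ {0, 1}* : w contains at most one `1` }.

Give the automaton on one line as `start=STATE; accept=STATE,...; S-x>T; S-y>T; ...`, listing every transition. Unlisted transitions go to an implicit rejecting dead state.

Only the number of `1`s matters, and only up to 2. Make a chain q0 → q1 → q2 advanced by each `1` (with q2 absorbing); every other symbol self-loops. The accepting set is {q0, q1}.
        0   1  
>* q0   q0  q1 
 * q1   q1  q2 
   q2   q2  q2 
(> = start, * = accepting)

start=q0; accept=q0,q1; q0-0>q0; q0-1>q1; q1-0>q1; q1-1>q2; q2-0>q2; q2-1>q2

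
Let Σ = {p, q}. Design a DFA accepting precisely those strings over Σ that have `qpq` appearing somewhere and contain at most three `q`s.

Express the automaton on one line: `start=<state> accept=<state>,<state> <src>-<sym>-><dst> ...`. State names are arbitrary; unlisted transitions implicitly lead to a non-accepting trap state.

start=s0 accept=s5,s8 s0-p->s0 s0-q->s1 s1-p->s2 s1-q->s3 s2-p->s4 s2-q->s5 s3-p->s6 s3-q->s7 s4-p->s4 s4-q->s3 s5-p->s5 s5-q->s8 s6-p->s7 s6-q->s8 s7-p->s7 s7-q->s7 s8-p->s8 s8-q->s7

Handle the two conditions separately and then intersect. One (4 states) tracks whether and how much of `qpq` has been seen; the other (5 states) tracks the count of `q`s, saturating at 4. Each combined state is a pair, one component from each; accept when both components accept. Minimizing collapses redundant product states.
A 9-state machine:
        p   q  
>  s0   s0  s1 
   s1   s2  s3 
   s2   s4  s5 
   s3   s6  s7 
   s4   s4  s3 
 * s5   s5  s8 
   s6   s7  s8 
   s7   s7  s7 
 * s8   s8  s7 
(> = start, * = accepting)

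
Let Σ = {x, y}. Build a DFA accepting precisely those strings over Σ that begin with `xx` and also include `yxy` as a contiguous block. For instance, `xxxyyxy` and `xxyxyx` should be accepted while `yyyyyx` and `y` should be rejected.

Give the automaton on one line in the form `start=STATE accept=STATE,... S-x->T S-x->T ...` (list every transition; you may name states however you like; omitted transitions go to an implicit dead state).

Handle the two conditions separately and then intersect. The first has 4 states tracking whether the input so far still matches the prefix `xx`; the second has 4 states tracking whether and how much of `yxy` has been seen. A product state is a pair (one from each), accepting exactly when both do. After merging equivalent states the machine shrinks.
7 states suffice.
        x   y  
>  q0   q1  q2 
   q1   q3  q2 
   q2   q2  q2 
   q3   q3  q4 
   q4   q5  q4 
   q5   q3  q6 
 * q6   q6  q6 
(> = start, * = accepting)

start=q0 accept=q6 q0-x->q1 q0-y->q2 q1-x->q3 q1-y->q2 q2-x->q2 q2-y->q2 q3-x->q3 q3-y->q4 q4-x->q5 q4-y->q4 q5-x->q3 q5-y->q6 q6-x->q6 q6-y->q6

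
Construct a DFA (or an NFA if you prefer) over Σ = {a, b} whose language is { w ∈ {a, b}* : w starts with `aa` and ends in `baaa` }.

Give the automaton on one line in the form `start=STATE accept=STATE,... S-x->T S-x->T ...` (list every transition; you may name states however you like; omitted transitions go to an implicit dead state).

start=s0 accept=s11 s0-a->s1 s0-b->s2 s1-a->s3 s1-b->s2 s2-a->s4 s2-b->s2 s3-a->s3 s3-b->s5 s4-a->s6 s4-b->s2 s5-a->s7 s5-b->s5 s6-a->s8 s6-b->s2 s7-a->s9 s7-b->s5 s8-a->s10 s8-b->s2 s9-a->s11 s9-b->s5 s10-a->s10 s10-b->s2 s11-a->s3 s11-b->s5

Run two small machines in parallel and take their product. The first has 4 states tracking whether the input so far still matches the prefix `aa`; the second has 5 states tracking how much of the suffix `baaa` has currently been matched. A product state is a pair (one from each), accepting exactly when both do.
A 12-state machine:
          a    b  
>  s0     s1   s2 
   s1     s3   s2 
   s2     s4   s2 
   s3     s3   s5 
   s4     s6   s2 
   s5     s7   s5 
   s6     s8   s2 
   s7     s9   s5 
   s8    s10   s2 
   s9    s11   s5 
   s10   s10   s2 
 * s11    s3   s5 
(> = start, * = accepting)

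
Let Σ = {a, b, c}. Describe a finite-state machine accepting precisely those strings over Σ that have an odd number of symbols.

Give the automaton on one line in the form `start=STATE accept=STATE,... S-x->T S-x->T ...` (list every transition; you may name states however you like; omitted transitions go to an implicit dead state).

Count input length modulo 2: every symbol advances one step around the cycle S0 → S1 → S0. Accept at S1.
        a   b   c  
>  S0   S1  S1  S1 
 * S1   S0  S0  S0 
(> = start, * = accepting)

start=S0 accept=S1 S0-a->S1 S0-b->S1 S0-c->S1 S1-a->S0 S1-b->S0 S1-c->S0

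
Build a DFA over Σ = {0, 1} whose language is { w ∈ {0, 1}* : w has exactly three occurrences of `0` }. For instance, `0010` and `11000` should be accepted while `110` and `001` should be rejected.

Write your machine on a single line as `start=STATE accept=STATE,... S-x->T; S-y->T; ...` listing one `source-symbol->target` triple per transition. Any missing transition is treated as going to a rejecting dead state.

start=S0; accept=S3; S0-0->S1; S0-1->S0; S1-0->S2; S1-1->S1; S2-0->S3; S2-1->S2; S3-0->S4; S3-1->S3; S4-0->S4; S4-1->S4

Only the number of `0`s matters, and only up to 4. Make a chain S0 → S1 → S2 → S3 → S4 advanced by each `0` (with S4 absorbing); every other symbol self-loops. The accepting set is {S3}.
5 states suffice.
        0   1  
>  S0   S1  S0 
   S1   S2  S1 
   S2   S3  S2 
 * S3   S4  S3 
   S4   S4  S4 
(> = start, * = accepting)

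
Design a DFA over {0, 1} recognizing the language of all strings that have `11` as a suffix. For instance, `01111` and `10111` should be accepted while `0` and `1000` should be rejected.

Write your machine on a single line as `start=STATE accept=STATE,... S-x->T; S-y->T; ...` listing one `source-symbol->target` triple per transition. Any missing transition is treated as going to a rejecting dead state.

start=A; accept=C; A-0->A; A-1->B; B-0->A; B-1->C; C-0->A; C-1->C

Remember how much of `11` the current input suffix matches. State A means no match yet; B means the last symbol is `1`; C means the last 2 symbols are `11`. Only C accepts. On a mismatch, fall back to the longest proper suffix that is still a prefix of `11`.
3 states suffice.
       0  1 
>  A   A  B 
   B   A  C 
 * C   A  C 
(> = start, * = accepting)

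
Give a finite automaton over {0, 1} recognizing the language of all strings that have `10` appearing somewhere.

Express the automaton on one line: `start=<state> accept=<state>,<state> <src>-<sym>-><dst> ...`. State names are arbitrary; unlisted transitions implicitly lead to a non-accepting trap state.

States s0..s1 record the length of the longest prefix of `10` that matches the current input suffix. Reaching s2 means `10` has been seen, and we stay there forever. Accept from s2.
A 3-state machine:
        0   1  
>  s0   s0  s1 
   s1   s2  s1 
 * s2   s2  s2 
(> = start, * = accepting)

start=s0 accept=s2 s0-0->s0 s0-1->s1 s1-0->s2 s1-1->s1 s2-0->s2 s2-1->s2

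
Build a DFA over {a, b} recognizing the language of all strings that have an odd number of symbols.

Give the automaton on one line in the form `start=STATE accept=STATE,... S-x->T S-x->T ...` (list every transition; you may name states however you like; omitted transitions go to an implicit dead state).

start=s0 accept=s1 s0-a->s1 s0-b->s1 s1-a->s0 s1-b->s0

Count input length modulo 2: every symbol advances one step around the cycle s0 → s1 → s0. Accept at s1.
A 2-state machine:
        a   b  
>  s0   s1  s1 
 * s1   s0  s0 
(> = start, * = accepting)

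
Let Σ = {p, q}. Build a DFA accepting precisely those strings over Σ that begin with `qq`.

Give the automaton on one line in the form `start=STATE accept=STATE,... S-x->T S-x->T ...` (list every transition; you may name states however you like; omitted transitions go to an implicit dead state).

start=A accept=C A-p->D A-q->B B-p->D B-q->C C-p->C C-q->C D-p->D D-q->D

Check the first 2 symbols one by one: A through B record how many have matched `qq` so far; any wrong symbol goes to the dead state D. After all 2 match we enter the accepting sink C.
With 4 states:
       p  q 
>  A   D  B 
   B   D  C 
 * C   C  C 
   D   D  D 
(> = start, * = accepting)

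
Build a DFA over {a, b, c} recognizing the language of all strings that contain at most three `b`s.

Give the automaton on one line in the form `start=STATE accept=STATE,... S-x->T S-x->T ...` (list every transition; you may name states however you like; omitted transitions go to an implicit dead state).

Count `b`s, saturating at 4: states s0 through s3 mean 0 through 3 `b`s seen; s4 means more than 3. Each `b` increments (capped at s4); other symbols loop. Accept from {s0, s1, s2, s3}.
With 5 states:
        a   b   c  
>* s0   s0  s1  s0 
 * s1   s1  s2  s1 
 * s2   s2  s3  s2 
 * s3   s3  s4  s3 
   s4   s4  s4  s4 
(> = start, * = accepting)

start=s0 accept=s0,s1,s2,s3 s0-a->s0 s0-b->s1 s0-c->s0 s1-a->s1 s1-b->s2 s1-c->s1 s2-a->s2 s2-b->s3 s2-c->s2 s3-a->s3 s3-b->s4 s3-c->s3 s4-a->s4 s4-b->s4 s4-c->s4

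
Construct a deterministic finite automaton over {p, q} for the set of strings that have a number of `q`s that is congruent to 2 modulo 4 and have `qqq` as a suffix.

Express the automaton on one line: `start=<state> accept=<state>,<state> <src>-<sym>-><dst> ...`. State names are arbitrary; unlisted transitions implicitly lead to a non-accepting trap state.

Handle the two conditions separately and then intersect. One (4 states) tracks the count of `q`s modulo 4; the other (4 states) tracks how much of the suffix `qqq` has currently been matched. Each combined state is a pair, one component from each; accept when both components accept.
16 states suffice.
       p  q 
>  A   A  B 
   B   C  D 
   C   C  E 
   D   F  G 
   E   F  H 
   F   F  I 
   G   J  K 
   H   J  K 
   I   J  L 
   J   J  M 
   K   A  N 
   L   A  N 
   M   A  O 
   N   C  P 
   O   C  P 
 * P   F  G 
(> = start, * = accepting)

start=A accept=P A-p->A A-q->B B-p->C B-q->D C-p->C C-q->E D-p->F D-q->G E-p->F E-q->H F-p->F F-q->I G-p->J G-q->K H-p->J H-q->K I-p->J I-q->L J-p->J J-q->M K-p->A K-q->N L-p->A L-q->N M-p->A M-q->O N-p->C N-q->P O-p->C O-q->P P-p->F P-q->G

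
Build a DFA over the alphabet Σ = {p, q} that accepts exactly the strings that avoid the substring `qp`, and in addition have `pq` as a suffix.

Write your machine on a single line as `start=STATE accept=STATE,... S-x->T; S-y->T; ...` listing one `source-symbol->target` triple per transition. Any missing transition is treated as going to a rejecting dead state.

start=S0; accept=S3; S0-p->S1; S0-q->S2; S1-p->S1; S1-q->S3; S2-p->S2; S2-q->S2; S3-p->S2; S3-q->S2

Build one automaton per condition and run them in lockstep. The first has 3 states tracking partial matches of the forbidden pattern `qp`; the second has 3 states tracking how much of the suffix `pq` has currently been matched. A product state is a pair (one from each), accepting exactly when both do. After merging equivalent states the machine shrinks.
        p   q  
>  S0   S1  S2 
   S1   S1  S3 
   S2   S2  S2 
 * S3   S2  S2 
(> = start, * = accepting)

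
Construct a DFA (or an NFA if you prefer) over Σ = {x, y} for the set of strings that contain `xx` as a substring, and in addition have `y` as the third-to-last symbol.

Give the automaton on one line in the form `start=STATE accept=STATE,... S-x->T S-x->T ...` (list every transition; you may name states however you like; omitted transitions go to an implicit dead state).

Run two small machines in parallel and take their product. One (3 states) tracks whether and how much of `xx` has been seen; the other (15 states) tracks the last 3 symbols read. Each combined state is a pair, one component from each; accept when both components accept. After merging equivalent states the machine shrinks.
          x    y  
>  q0     q1   q2 
   q1     q3   q2 
   q2     q4   q2 
   q3     q3   q5 
   q4     q6   q2 
   q5     q7   q8 
 * q6     q3   q5 
   q7     q6   q9 
   q8    q10  q11 
 * q9     q7   q8 
 * q10    q6   q9 
 * q11   q10  q11 
(> = start, * = accepting)

start=q0 accept=q6,q9,q10,q11 q0-x->q1 q0-y->q2 q1-x->q3 q1-y->q2 q2-x->q4 q2-y->q2 q3-x->q3 q3-y->q5 q4-x->q6 q4-y->q2 q5-x->q7 q5-y->q8 q6-x->q3 q6-y->q5 q7-x->q6 q7-y->q9 q8-x->q10 q8-y->q11 q9-x->q7 q9-y->q8 q10-x->q6 q10-y->q9 q11-x->q10 q11-y->q11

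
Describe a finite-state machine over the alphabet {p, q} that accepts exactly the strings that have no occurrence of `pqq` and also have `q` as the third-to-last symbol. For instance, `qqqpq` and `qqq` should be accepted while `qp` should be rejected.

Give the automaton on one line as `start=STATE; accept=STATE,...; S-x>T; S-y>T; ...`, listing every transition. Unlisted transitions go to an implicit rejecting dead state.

start=A; accept=L,M,N,O; A-p>B; A-q>C; B-p>D; B-q>E; C-p>F; C-q>G; D-p>H; D-q>I; E-p>J; E-q>K; F-p>L; F-q>M; G-p>N; G-q>O; H-p>H; H-q>I; I-p>J; I-q>K; J-p>L; J-q>M; K-p>P; K-q>Q; L-p>H; L-q>I; M-p>J; M-q>K; N-p>L; N-q>M; O-p>N; O-q>O; P-p>R; P-q>S; Q-p>P; Q-q>Q; R-p>T; R-q>U; S-p>V; S-q>K; T-p>T; T-q>U; U-p>V; U-q>K; V-p>R; V-q>S

Handle the two conditions separately and then intersect. One (4 states) tracks partial matches of the forbidden pattern `pqq`; the other (15 states) tracks the last 3 symbols read. Each combined state is a pair, one component from each; accept when both components accept.
22 states suffice.
       p  q 
>  A   B  C 
   B   D  E 
   C   F  G 
   D   H  I 
   E   J  K 
   F   L  M 
   G   N  O 
   H   H  I 
   I   J  K 
   J   L  M 
   K   P  Q 
 * L   H  I 
 * M   J  K 
 * N   L  M 
 * O   N  O 
   P   R  S 
   Q   P  Q 
   R   T  U 
   S   V  K 
   T   T  U 
   U   V  K 
   V   R  S 
(> = start, * = accepting)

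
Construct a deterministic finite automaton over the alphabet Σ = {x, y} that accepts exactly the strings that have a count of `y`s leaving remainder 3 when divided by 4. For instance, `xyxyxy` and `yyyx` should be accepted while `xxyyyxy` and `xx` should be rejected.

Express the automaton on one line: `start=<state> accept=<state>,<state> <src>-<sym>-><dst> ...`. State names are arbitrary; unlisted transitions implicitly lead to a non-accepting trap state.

The only thing that matters is how many `y`s have appeared, reduced mod 4. Use one state per residue: A for 0, …, D for 3. Reading `y` moves to the next residue; anything else stays put. D is accepting.
With 4 states:
       x  y 
>  A   A  B 
   B   B  C 
   C   C  D 
 * D   D  A 
(> = start, * = accepting)

start=A accept=D A-x->A A-y->B B-x->B B-y->C C-x->C C-y->D D-x->D D-y->A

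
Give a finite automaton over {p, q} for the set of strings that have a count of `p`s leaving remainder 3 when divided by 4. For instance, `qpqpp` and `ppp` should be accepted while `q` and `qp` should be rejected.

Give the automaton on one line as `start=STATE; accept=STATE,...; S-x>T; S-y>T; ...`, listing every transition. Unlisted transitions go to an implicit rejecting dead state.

start=A; accept=D; A-p>B; A-q>A; B-p>C; B-q>B; C-p>D; C-q>C; D-p>A; D-q>D

The only thing that matters is how many `p`s have appeared, reduced mod 4. Use one state per residue: A for 0, …, D for 3. Reading `p` moves to the next residue; anything else stays put. D is accepting.
4 states suffice.
       p  q 
>  A   B  A 
   B   C  B 
   C   D  C 
 * D   A  D 
(> = start, * = accepting)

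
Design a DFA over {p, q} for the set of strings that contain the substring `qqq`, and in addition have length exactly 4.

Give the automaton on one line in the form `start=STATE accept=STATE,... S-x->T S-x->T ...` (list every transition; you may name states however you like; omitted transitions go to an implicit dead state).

Run two small machines in parallel and take their product. One (4 states) tracks whether and how much of `qqq` has been seen; the other (6 states) tracks the input length, saturating at 5. Each combined state is a pair, one component from each; accept when both components accept. Minimizing collapses redundant product states.
9 states suffice.
       p  q 
>  A   B  C 
   B   D  E 
   C   D  F 
   D   D  D 
   E   D  G 
   F   D  H 
   G   D  I 
   H   I  I 
 * I   D  D 
(> = start, * = accepting)

start=A accept=I A-p->B A-q->C B-p->D B-q->E C-p->D C-q->F D-p->D D-q->D E-p->D E-q->G F-p->D F-q->H G-p->D G-q->I H-p->I H-q->I I-p->D I-q->D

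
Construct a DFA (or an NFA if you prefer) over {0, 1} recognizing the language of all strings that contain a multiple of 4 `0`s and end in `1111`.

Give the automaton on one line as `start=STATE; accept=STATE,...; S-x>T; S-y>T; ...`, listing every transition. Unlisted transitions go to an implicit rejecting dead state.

start=q0; accept=q7; q0-0>q1; q0-1>q2; q1-0>q3; q1-1>q1; q2-0>q1; q2-1>q4; q3-0>q5; q3-1>q3; q4-0>q1; q4-1>q6; q5-0>q0; q5-1>q5; q6-0>q1; q6-1>q7; q7-0>q1; q7-1>q7

Handle the two conditions separately and then intersect. The first has 4 states tracking the count of `0`s modulo 4; the second has 5 states tracking how much of the suffix `1111` has currently been matched. A product state is a pair (one from each), accepting exactly when both do. Equivalent product states are then merged.
With 8 states:
        0   1  
>  q0   q1  q2 
   q1   q3  q1 
   q2   q1  q4 
   q3   q5  q3 
   q4   q1  q6 
   q5   q0  q5 
   q6   q1  q7 
 * q7   q1  q7 
(> = start, * = accepting)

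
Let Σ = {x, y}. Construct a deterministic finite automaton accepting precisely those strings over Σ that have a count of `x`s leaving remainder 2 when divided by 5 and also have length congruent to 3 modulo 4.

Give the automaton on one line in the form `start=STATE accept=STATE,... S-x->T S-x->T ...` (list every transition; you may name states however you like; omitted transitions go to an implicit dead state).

start=s0 accept=s7 s0-x->s1 s0-y->s2 s1-x->s3 s1-y->s4 s2-x->s4 s2-y->s5 s3-x->s6 s3-y->s7 s4-x->s7 s4-y->s8 s5-x->s8 s5-y->s9 s6-x->s10 s6-y->s11 s7-x->s11 s7-y->s12 s8-x->s12 s8-y->s13 s9-x->s13 s9-y->s0 s10-x->s2 s10-y->s14 s11-x->s14 s11-y->s15 s12-x->s15 s12-y->s16 s13-x->s16 s13-y->s1 s14-x->s5 s14-y->s17 s15-x->s17 s15-y->s18 s16-x->s18 s16-y->s3 s17-x->s9 s17-y->s19 s18-x->s19 s18-y->s6 s19-x->s0 s19-y->s10

Handle the two conditions separately and then intersect. The first has 5 states tracking the count of `x`s modulo 5; the second has 4 states tracking the input length modulo 4. A product state is a pair (one from each), accepting exactly when both do.
With 20 states:
          x    y  
>  s0     s1   s2 
   s1     s3   s4 
   s2     s4   s5 
   s3     s6   s7 
   s4     s7   s8 
   s5     s8   s9 
   s6    s10  s11 
 * s7    s11  s12 
   s8    s12  s13 
   s9    s13   s0 
   s10    s2  s14 
   s11   s14  s15 
   s12   s15  s16 
   s13   s16   s1 
   s14    s5  s17 
   s15   s17  s18 
   s16   s18   s3 
   s17    s9  s19 
   s18   s19   s6 
   s19    s0  s10 
(> = start, * = accepting)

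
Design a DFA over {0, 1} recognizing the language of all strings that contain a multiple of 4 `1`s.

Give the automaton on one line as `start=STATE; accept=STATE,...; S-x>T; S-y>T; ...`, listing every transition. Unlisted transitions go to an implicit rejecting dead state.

start=q0; accept=q0; q0-0>q0; q0-1>q1; q1-0>q1; q1-1>q2; q2-0>q2; q2-1>q3; q3-0>q3; q3-1>q0

The only thing that matters is how many `1`s have appeared, reduced mod 4. Use one state per residue: q0 for 0, …, q3 for 3. Reading `1` moves to the next residue; anything else stays put. q0 is accepting.
A 4-state machine:
        0   1  
>* q0   q0  q1 
   q1   q1  q2 
   q2   q2  q3 
   q3   q3  q0 
(> = start, * = accepting)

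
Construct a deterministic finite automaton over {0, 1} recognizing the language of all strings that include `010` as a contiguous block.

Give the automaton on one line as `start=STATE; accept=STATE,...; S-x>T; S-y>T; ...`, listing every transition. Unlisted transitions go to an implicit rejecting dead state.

start=q0; accept=q3; q0-0>q1; q0-1>q0; q1-0>q1; q1-1>q2; q2-0>q3; q2-1>q0; q3-0>q3; q3-1>q3

Track how much of `010` has been matched so far: state q0 is no progress, q3 is the absorbing accept state reached once `010` has occurred. Intermediate states record partial matches; on a mismatch, fall back to the longest reusable overlap.
4 states suffice.
        0   1  
>  q0   q1  q0 
   q1   q1  q2 
   q2   q3  q0 
 * q3   q3  q3 
(> = start, * = accepting)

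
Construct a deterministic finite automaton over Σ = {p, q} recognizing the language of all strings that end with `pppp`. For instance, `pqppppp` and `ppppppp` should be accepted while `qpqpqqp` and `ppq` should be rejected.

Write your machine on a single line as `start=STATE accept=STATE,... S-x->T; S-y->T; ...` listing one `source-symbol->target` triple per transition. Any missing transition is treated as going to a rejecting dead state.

start=s0; accept=s4; s0-p->s1; s0-q->s0; s1-p->s2; s1-q->s0; s2-p->s3; s2-q->s0; s3-p->s4; s3-q->s0; s4-p->s4; s4-q->s0

Let each state record the length of the longest suffix of the input read so far that is also a prefix of `pppp`. s1 means the last symbol is `p`; s2 means the last 2 symbols are `pp`; s3 means the last 3 symbols are `ppp`; s4 means the last 4 symbols are `pppp`. Accept only at s4, where the string currently ends in `pppp`.
5 states suffice.
        p   q  
>  s0   s1  s0 
   s1   s2  s0 
   s2   s3  s0 
   s3   s4  s0 
 * s4   s4  s0 
(> = start, * = accepting)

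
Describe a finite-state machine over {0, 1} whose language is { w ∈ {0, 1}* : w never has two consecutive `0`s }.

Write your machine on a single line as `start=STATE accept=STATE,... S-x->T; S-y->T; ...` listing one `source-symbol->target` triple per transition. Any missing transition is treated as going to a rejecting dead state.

start=s0; accept=s0,s1; s0-0->s1; s0-1->s0; s1-0->s2; s1-1->s0; s2-0->s2; s2-1->s2

This is the complement of 'contains `00`'. Use the same substring-matching states — s0 through s2 holding how much of `00` has just been matched — but flip the accepting set: everything except the trap s2 accepts.
3 states suffice.
        0   1  
>* s0   s1  s0 
 * s1   s2  s0 
   s2   s2  s2 
(> = start, * = accepting)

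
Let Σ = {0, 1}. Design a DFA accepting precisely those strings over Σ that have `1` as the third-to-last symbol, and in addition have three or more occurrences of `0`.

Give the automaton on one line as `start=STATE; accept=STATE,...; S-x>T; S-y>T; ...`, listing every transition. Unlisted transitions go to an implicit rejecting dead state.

Build one automaton per condition and run them in lockstep. The first has 15 states tracking the last 3 symbols read; the second has 5 states tracking the count of `0`s, saturating at 4. A product state is a pair (one from each), accepting exactly when both do. Minimizing collapses redundant product states.
15 states suffice.
          0    1  
>  q0     q1   q0 
   q1     q2   q3 
   q2     q4   q5 
   q3     q6   q3 
   q4     q4   q7 
   q5     q8   q9 
   q6    q10   q5 
   q7     q8  q11 
   q8    q10  q12 
   q9    q13   q9 
 * q10    q4   q7 
   q11   q13  q14 
 * q12    q8  q11 
 * q13   q10  q12 
 * q14   q13  q14 
(> = start, * = accepting)

start=q0; accept=q10,q12,q13,q14; q0-0>q1; q0-1>q0; q1-0>q2; q1-1>q3; q2-0>q4; q2-1>q5; q3-0>q6; q3-1>q3; q4-0>q4; q4-1>q7; q5-0>q8; q5-1>q9; q6-0>q10; q6-1>q5; q7-0>q8; q7-1>q11; q8-0>q10; q8-1>q12; q9-0>q13; q9-1>q9; q10-0>q4; q10-1>q7; q11-0>q13; q11-1>q14; q12-0>q8; q12-1>q11; q13-0>q10; q13-1>q12; q14-0>q13; q14-1>q14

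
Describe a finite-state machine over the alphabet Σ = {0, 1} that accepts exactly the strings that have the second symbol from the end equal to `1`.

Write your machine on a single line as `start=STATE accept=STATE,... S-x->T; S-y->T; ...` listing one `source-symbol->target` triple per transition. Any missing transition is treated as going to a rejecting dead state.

start=S0; accept=S5,S6; S0-0->S1; S0-1->S2; S1-0->S3; S1-1->S4; S2-0->S5; S2-1->S6; S3-0->S3; S3-1->S4; S4-0->S5; S4-1->S6; S5-0->S3; S5-1->S4; S6-0->S5; S6-1->S6

Because acceptance depends on a position counted from the end, the machine has to buffer the most recent 2 symbols. Make each state the string of the last up-to-2 symbols read; on input `x` shift the window left and append `x`. Accept when the buffered window has length 2 and begins with `1`.
A 7-state machine:
        0   1  
>  S0   S1  S2 
   S1   S3  S4 
   S2   S5  S6 
   S3   S3  S4 
   S4   S5  S6 
 * S5   S3  S4 
 * S6   S5  S6 
(> = start, * = accepting)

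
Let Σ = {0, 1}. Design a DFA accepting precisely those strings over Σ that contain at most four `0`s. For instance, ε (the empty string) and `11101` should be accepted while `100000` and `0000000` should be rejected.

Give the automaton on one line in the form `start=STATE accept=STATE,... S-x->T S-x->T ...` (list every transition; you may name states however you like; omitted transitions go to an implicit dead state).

start=s0 accept=s0,s1,s2,s3,s4 s0-0->s1 s0-1->s0 s1-0->s2 s1-1->s1 s2-0->s3 s2-1->s2 s3-0->s4 s3-1->s3 s4-0->s5 s4-1->s4 s5-0->s5 s5-1->s5

Count `0`s, saturating at 5: states s0 through s4 mean 0 through 4 `0`s seen; s5 means more than 4. Each `0` increments (capped at s5); other symbols loop. Accept from {s0, s1, s2, s3, s4}.
With 6 states:
        0   1  
>* s0   s1  s0 
 * s1   s2  s1 
 * s2   s3  s2 
 * s3   s4  s3 
 * s4   s5  s4 
   s5   s5  s5 
(> = start, * = accepting)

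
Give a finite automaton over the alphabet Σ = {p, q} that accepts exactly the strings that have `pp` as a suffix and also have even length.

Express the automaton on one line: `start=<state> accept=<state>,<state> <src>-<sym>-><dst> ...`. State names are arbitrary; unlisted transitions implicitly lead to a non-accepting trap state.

start=A accept=D A-p->B A-q->C B-p->D B-q->A C-p->A C-q->A D-p->B D-q->C

Build one automaton per condition and run them in lockstep. One (3 states) tracks how much of the suffix `pp` has currently been matched; the other (2 states) tracks the input length modulo 2. Each combined state is a pair, one component from each; accept when both components accept. Minimizing collapses redundant product states.
A 4-state machine:
       p  q 
>  A   B  C 
   B   D  A 
   C   A  A 
 * D   B  C 
(> = start, * = accepting)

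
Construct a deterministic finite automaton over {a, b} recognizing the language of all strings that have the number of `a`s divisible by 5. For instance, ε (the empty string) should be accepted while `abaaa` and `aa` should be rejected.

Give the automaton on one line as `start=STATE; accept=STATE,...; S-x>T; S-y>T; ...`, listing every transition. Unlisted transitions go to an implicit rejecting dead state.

start=q0; accept=q0; q0-a>q1; q0-b>q0; q1-a>q2; q1-b>q1; q2-a>q3; q2-b>q2; q3-a>q4; q3-b>q3; q4-a>q0; q4-b>q4

The only thing that matters is how many `a`s have appeared, reduced mod 5. Use one state per residue: q0 for 0, …, q4 for 4. Reading `a` moves to the next residue; anything else stays put. q0 is accepting.
A 5-state machine:
        a   b  
>* q0   q1  q0 
   q1   q2  q1 
   q2   q3  q2 
   q3   q4  q3 
   q4   q0  q4 
(> = start, * = accepting)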